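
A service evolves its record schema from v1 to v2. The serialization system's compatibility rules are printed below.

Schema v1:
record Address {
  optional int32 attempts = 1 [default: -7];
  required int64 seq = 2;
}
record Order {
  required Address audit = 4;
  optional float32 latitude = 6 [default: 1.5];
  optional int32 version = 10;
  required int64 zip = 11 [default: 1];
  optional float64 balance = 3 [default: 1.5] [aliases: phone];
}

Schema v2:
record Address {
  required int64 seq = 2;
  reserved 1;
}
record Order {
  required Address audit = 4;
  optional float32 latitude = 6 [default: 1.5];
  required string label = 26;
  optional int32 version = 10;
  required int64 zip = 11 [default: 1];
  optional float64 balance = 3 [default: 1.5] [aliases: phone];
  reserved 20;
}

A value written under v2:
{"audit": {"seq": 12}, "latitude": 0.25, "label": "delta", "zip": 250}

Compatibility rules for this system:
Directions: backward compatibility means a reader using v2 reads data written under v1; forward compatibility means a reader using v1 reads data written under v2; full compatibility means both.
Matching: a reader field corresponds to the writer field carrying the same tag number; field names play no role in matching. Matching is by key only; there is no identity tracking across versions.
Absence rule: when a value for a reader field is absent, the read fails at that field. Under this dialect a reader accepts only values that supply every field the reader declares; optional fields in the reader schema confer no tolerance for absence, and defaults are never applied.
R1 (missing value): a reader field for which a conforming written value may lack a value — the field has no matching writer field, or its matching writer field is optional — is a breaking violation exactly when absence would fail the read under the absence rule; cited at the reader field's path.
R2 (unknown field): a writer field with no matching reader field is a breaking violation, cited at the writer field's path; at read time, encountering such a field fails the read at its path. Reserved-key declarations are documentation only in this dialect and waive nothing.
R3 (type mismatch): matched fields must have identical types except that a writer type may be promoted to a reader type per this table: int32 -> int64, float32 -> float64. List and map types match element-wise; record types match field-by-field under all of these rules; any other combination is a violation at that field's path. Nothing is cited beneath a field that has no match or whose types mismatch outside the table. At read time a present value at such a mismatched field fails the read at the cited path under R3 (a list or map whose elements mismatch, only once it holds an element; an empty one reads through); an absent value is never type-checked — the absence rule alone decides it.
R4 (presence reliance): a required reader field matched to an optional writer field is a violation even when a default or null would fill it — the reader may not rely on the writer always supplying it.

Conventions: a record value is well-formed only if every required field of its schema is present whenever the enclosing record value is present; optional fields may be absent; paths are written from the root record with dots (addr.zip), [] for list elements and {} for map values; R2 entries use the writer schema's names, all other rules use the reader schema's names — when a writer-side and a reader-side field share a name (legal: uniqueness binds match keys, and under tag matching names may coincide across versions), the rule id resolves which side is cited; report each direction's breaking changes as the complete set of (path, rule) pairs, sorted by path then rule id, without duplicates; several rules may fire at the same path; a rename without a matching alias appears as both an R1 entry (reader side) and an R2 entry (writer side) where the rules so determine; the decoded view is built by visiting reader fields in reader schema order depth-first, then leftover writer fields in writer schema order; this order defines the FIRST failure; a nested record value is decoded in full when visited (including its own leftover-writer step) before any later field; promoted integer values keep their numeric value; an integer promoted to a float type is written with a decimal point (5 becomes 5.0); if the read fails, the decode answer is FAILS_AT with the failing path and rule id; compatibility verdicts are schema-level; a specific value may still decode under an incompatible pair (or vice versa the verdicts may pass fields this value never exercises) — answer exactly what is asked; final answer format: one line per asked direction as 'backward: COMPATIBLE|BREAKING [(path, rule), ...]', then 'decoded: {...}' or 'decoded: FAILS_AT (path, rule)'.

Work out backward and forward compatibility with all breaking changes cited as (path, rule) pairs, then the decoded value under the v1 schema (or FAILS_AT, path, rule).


the writer's type comes first in each Order pair
backward analysis of Order with v2 as reader and v1 as writer:
  audit <- audit (Address -> Address, writer required)
  latitude <- latitude (float32 -> float32, writer optional)
  label: no writer match
  version <- version (int32 -> int32, writer optional)
  zip <- zip (int64 -> int64, writer required)
  balance <- balance (float64 -> float64, writer optional)
  audit.seq <- audit.seq (int64 -> int64, writer required)
  writer audit.attempts: unknown to reader
  violation R2 at audit.attempts
  violation R1 at balance
  violation R1 at label
  violation R1 at latitude
  violation R1 at version
  => backward: BREAKING (5)
forward analysis of Order with v1 as reader and v2 as writer:
  audit <- audit (Address -> Address, writer required)
  latitude <- latitude (float32 -> float32, writer optional)
  version <- version (int32 -> int32, writer optional)
  zip <- zip (int64 -> int64, writer required)
  balance <- balance (float64 -> float64, writer optional)
  writer label: unknown to reader
  audit.attempts: no writer match
  audit.seq <- audit.seq (int64 -> int64, writer required)
  violation R1 at audit.attempts
  violation R1 at balance
  violation R2 at label
  violation R1 at latitude
  violation R1 at version
  => forward: BREAKING (5)
decode (reader v1):
  read fails at audit.attempts under R1 (no fill)
  => FAILS_AT (audit.attempts, R1)

backward: BREAKING [(audit.attempts, R2), (balance, R1), (label, R1), (latitude, R1), (version, R1)]; forward: BREAKING [(audit.attempts, R1), (balance, R1), (label, R2), (latitude, R1), (version, R1)]; decoded: FAILS_AT (audit.attempts, R1)


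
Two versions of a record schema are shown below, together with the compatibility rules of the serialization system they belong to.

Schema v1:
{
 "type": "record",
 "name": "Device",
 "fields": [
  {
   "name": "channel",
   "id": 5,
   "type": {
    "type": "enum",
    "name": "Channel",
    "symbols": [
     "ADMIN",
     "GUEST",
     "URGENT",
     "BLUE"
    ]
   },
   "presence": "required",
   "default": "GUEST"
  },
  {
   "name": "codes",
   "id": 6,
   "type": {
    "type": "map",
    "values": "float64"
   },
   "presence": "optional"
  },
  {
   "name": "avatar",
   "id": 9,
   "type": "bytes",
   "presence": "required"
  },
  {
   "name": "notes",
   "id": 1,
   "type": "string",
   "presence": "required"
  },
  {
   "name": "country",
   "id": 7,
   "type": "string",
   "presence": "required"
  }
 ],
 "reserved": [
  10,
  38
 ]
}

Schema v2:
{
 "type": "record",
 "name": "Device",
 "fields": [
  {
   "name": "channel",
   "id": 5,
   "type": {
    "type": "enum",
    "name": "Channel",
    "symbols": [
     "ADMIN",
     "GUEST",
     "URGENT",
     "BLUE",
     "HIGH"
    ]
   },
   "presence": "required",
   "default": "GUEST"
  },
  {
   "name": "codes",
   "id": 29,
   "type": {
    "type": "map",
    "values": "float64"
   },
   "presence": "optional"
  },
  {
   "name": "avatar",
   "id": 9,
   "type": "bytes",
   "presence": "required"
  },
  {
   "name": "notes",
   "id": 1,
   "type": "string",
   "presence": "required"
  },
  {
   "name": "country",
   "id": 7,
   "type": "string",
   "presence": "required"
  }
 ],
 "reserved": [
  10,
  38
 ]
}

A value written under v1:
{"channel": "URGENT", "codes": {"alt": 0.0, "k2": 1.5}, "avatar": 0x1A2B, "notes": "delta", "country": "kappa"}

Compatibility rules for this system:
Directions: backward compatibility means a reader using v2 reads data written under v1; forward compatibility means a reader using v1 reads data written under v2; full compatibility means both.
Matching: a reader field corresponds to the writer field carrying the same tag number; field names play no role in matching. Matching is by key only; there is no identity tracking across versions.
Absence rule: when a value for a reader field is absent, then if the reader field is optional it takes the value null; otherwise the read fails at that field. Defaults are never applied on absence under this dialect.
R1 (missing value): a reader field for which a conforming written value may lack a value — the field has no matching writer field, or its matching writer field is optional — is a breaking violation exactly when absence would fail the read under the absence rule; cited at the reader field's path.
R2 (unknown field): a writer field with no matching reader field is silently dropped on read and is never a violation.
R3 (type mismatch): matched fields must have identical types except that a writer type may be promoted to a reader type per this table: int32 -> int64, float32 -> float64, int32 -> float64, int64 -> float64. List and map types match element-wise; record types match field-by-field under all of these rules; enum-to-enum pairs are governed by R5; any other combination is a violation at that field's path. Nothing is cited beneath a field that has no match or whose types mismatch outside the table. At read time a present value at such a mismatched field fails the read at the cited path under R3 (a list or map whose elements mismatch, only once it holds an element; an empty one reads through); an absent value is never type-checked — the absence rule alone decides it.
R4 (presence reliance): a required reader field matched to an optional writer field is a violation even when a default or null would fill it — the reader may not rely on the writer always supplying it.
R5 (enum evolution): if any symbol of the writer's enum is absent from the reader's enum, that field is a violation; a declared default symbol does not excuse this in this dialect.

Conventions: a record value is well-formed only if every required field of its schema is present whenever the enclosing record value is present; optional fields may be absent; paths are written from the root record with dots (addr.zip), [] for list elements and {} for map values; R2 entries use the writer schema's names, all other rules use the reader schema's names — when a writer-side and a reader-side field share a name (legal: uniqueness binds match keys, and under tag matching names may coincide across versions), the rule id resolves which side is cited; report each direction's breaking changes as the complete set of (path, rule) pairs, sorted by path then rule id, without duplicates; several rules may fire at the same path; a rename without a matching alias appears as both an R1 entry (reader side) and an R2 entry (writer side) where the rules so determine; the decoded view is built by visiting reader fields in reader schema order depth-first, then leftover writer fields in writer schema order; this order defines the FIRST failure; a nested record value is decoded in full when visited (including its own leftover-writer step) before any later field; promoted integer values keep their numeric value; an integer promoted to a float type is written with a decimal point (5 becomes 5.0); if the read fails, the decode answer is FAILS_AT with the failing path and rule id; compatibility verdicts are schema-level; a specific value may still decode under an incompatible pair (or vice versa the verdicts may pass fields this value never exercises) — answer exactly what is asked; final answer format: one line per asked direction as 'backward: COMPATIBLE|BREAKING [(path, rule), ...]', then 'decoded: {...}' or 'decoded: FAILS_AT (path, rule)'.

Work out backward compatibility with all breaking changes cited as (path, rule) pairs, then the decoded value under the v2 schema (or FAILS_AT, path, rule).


each type pair in Device: writer, then reader
backward for Device (reader v2, writer v1):
  channel: paired with writer channel (Channel -> Channel; writer required)
  no writer field matches reader codes
  avatar: paired with writer avatar (bytes -> bytes; writer required)
  notes: paired with writer notes (string -> string; writer required)
  country: paired with writer country (string -> string; writer required)
  writer codes: unknown to reader
  => no violations; backward on Device: COMPATIBLE
decode (reader v2):
  channel := "URGENT"
  codes := null (not supplied -> null)
  avatar := 0x1A2B
  notes := "delta"
  country := "kappa"
  writer codes: unmatched, discarded
  => decoded: {"channel": "URGENT", "codes": null, "avatar": 0x1A2B, "notes": "delta", "country": "kappa"}
remaining Device differences; none change what is asked:
  enum Channel (field channel in record Device): symbol HIGH added -> its effect on Device is confined to the forward direction, not asked

backward: COMPATIBLE []; decoded: {"channel": "URGENT", "codes": null, "avatar": 0x1A2B, "notes": "delta", "country": "kappa"}


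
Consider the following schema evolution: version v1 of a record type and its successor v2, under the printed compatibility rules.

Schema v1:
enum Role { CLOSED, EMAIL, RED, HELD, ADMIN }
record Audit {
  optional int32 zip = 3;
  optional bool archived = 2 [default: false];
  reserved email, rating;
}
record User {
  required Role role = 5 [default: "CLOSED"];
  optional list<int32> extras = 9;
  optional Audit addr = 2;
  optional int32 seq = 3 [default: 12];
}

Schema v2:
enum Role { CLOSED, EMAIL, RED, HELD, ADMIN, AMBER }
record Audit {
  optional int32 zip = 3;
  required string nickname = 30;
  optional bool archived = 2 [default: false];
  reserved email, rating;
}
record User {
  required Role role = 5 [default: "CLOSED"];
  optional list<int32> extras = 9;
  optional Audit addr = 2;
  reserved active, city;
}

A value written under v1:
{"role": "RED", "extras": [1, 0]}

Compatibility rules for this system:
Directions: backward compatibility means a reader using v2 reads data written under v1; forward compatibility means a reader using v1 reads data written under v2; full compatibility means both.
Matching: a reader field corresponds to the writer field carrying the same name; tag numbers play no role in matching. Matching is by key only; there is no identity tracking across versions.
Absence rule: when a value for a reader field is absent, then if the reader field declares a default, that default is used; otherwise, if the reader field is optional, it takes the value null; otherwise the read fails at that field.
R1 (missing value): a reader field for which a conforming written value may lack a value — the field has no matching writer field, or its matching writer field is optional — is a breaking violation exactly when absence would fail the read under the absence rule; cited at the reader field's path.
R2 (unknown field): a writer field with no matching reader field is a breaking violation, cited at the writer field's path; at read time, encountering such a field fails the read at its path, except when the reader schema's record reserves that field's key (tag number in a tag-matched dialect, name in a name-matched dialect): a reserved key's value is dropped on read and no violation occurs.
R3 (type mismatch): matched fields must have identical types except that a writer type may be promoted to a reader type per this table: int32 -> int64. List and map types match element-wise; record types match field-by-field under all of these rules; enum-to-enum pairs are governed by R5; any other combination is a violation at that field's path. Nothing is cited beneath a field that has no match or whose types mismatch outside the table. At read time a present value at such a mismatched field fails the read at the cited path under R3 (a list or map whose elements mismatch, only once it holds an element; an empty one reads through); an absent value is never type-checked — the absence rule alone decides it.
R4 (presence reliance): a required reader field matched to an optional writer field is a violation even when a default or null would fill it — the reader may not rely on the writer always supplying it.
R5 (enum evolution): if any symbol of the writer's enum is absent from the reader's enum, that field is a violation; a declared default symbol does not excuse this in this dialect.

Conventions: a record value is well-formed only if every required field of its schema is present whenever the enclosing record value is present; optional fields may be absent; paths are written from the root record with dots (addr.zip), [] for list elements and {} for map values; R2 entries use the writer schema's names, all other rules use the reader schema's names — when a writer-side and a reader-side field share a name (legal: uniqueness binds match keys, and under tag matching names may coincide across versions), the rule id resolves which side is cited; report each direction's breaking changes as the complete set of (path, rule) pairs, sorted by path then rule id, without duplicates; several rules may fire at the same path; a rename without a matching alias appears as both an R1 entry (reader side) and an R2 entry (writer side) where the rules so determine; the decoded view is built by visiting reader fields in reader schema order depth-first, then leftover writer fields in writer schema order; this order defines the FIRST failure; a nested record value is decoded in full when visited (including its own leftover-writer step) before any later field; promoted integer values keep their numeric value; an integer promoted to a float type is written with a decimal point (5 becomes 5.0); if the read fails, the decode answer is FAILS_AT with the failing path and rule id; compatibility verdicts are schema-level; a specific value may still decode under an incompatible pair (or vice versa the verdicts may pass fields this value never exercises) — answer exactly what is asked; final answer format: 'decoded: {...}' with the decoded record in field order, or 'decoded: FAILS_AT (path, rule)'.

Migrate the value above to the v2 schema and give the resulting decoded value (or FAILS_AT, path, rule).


decoded: {"role": "RED", "extras": [1, 0], "addr": null}

arrows below run writer -> reader for User
migrating the User value to v2:
  role := "RED"
  extras := [1, 0]
  addr := null (absent, optional -> null)
  => decoded: {"role": "RED", "extras": [1, 0], "addr": null}
the rest of the User diff is inert for this question:
  added field nickname to record Audit: required string, tag 30 (in v2 it sits immediately before archived) -> a verdict-level change on User — the shown value reads the same
  enum Role (field role in record User): symbol AMBER added -> a verdict-level change on User — the shown value reads the same


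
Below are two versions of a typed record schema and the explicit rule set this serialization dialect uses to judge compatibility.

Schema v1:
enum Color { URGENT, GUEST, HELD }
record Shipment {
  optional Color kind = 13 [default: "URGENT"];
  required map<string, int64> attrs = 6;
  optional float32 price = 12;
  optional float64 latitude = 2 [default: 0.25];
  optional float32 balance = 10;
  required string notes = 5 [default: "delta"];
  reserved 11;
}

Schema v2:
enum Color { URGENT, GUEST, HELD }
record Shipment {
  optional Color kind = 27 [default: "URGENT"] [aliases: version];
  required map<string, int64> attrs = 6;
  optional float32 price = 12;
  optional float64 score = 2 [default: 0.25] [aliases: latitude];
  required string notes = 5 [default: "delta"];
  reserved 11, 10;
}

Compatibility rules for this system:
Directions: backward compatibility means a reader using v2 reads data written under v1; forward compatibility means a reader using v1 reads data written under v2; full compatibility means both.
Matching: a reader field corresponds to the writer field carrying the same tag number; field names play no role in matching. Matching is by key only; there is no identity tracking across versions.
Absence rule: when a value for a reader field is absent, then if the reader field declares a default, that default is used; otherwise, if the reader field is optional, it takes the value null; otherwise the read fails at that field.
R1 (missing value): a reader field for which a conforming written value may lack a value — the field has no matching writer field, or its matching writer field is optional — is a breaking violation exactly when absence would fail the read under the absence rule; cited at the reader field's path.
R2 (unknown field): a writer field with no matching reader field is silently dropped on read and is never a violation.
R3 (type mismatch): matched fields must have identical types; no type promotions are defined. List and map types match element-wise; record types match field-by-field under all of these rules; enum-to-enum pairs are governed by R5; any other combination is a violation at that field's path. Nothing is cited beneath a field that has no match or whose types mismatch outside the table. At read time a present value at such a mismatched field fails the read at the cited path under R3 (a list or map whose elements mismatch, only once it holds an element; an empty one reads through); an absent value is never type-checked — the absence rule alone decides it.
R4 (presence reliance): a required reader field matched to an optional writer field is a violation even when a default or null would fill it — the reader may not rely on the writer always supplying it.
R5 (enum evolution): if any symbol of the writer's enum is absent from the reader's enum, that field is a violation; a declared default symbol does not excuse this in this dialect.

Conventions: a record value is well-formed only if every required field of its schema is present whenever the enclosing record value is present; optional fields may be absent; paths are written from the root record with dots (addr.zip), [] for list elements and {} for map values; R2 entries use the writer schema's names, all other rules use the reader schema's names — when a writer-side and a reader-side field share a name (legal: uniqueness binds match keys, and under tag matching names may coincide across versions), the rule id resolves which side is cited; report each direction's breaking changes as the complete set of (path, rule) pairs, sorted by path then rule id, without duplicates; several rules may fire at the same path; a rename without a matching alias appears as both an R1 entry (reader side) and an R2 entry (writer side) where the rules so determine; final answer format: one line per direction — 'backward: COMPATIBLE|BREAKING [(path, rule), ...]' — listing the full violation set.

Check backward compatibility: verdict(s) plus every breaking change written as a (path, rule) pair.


each type pair in Shipment: writer, then reader
backward for Shipment (reader v2, writer v1):
  kind: no writer match
  attrs: paired with writer attrs (map<string, int64> -> map<string, int64>; writer required)
  price: paired with writer price (float32 -> float32; writer optional)
  score: paired with writer latitude (float64 -> float64; writer optional)
  notes: paired with writer notes (string -> string; writer required)
  writer field kind has no reader counterpart
  writer field balance has no reader counterpart
  => backward verdict for Shipment: COMPATIBLE, no violations
the other Shipment changes do not affect what is asked:
  field kind in record Shipment: tag 13 changed to 27 -> fires no rule on Shipment, leaving the asked answer as it is
  removed field balance from record Shipment (its key 10 joins the reserved list) -> fires no rule on Shipment, leaving the asked answer as it is
  renamed field latitude to score in record Shipment (alias latitude declared on the renamed field) -> fires no rule on Shipment, leaving the asked answer as it is

backward: COMPATIBLE []


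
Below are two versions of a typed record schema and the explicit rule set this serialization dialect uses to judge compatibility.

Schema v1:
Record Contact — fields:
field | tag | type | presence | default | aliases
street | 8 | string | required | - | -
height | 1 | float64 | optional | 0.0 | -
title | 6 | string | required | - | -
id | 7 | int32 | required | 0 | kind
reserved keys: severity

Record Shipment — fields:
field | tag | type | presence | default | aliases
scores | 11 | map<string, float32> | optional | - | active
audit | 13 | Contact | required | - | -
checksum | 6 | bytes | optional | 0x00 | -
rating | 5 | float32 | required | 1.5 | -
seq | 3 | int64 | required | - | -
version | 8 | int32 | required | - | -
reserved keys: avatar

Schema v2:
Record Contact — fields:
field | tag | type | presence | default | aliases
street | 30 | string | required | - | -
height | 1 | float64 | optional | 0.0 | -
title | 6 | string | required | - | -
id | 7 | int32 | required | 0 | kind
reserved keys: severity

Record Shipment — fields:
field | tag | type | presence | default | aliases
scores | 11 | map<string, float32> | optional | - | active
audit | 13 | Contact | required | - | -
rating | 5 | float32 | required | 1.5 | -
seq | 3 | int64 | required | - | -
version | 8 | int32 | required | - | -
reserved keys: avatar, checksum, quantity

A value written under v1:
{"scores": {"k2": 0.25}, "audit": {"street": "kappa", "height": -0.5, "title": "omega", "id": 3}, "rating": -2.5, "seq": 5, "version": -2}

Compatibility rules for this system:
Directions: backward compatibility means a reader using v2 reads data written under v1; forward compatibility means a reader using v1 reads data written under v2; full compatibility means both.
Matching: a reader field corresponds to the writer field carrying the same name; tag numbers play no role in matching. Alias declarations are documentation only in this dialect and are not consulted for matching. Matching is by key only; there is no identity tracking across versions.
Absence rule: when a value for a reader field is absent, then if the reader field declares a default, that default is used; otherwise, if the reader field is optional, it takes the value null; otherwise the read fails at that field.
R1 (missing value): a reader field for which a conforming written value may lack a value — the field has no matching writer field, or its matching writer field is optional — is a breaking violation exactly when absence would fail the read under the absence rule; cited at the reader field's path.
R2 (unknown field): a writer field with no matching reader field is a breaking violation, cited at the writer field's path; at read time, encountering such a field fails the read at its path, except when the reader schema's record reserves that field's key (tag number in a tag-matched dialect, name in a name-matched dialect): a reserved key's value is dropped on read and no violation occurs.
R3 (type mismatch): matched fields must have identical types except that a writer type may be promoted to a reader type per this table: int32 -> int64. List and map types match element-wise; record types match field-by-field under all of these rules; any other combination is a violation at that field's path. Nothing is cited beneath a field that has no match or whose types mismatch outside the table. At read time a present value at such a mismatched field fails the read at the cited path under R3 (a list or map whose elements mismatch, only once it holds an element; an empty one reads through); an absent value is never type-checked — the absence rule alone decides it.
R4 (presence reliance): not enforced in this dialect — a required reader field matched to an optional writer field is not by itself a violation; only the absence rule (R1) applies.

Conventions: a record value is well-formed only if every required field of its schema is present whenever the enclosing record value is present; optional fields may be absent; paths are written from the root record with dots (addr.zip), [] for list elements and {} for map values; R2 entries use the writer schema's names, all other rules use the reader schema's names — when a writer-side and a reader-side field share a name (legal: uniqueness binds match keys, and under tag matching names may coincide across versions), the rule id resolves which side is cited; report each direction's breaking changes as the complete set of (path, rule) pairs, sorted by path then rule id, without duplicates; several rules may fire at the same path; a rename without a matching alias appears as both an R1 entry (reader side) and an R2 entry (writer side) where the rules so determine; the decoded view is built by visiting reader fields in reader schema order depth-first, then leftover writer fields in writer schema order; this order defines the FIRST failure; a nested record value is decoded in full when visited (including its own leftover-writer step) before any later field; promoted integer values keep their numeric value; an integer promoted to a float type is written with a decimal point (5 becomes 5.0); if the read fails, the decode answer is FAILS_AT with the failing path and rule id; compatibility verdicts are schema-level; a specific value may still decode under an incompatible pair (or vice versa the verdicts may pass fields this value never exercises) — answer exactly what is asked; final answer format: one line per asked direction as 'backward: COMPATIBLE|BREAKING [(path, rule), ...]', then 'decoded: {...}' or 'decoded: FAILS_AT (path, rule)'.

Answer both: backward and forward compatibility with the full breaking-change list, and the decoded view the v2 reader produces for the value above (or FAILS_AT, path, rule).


in Shipment below, arrows point writer -> reader
checking backward for Shipment: reader v2 against writer v1:
  map<string, float32> -> map<string, float32>, writer optional: scores aligns to scores
  Contact -> Contact, writer required: audit aligns to audit
  float32 -> float32, writer required: rating aligns to rating
  int64 -> int64, writer required: seq aligns to seq
  int32 -> int32, writer required: version aligns to version
  leftover writer field: checksum
  string -> string, writer required: audit.street aligns to audit.street
  float64 -> float64, writer optional: audit.height aligns to audit.height
  string -> string, writer required: audit.title aligns to audit.title
  int32 -> int32, writer required: audit.id aligns to audit.id
  => backward: COMPATIBLE
checking forward for Shipment: reader v1 against writer v2:
  map<string, float32> -> map<string, float32>, writer optional: scores aligns to scores
  Contact -> Contact, writer required: audit aligns to audit
  checksum has no writer counterpart
  float32 -> float32, writer required: rating aligns to rating
  int64 -> int64, writer required: seq aligns to seq
  int32 -> int32, writer required: version aligns to version
  string -> string, writer required: audit.street aligns to audit.street
  float64 -> float64, writer optional: audit.height aligns to audit.height
  string -> string, writer required: audit.title aligns to audit.title
  int32 -> int32, writer required: audit.id aligns to audit.id
  => forward: COMPATIBLE
decoding the Shipment value with the v2 reader:
  scores := {"k2": 0.25}
  audit.street := "kappa"
  audit.height := -0.5
  audit.title := "omega"
  audit.id := 3
  rating := -2.5
  seq := 5
  version := -2
  => decoded: {"scores": {"k2": 0.25}, "audit": {"street": "kappa", "height": -0.5, "title": "omega", "id": 3}, "rating": -2.5, "seq": 5, "version": -2}

backward: COMPATIBLE []; forward: COMPATIBLE []; decoded: {"scores": {"k2": 0.25}, "audit": {"street": "kappa", "height": -0.5, "title": "omega", "id": 3}, "rating": -2.5, "seq": 5, "version": -2}


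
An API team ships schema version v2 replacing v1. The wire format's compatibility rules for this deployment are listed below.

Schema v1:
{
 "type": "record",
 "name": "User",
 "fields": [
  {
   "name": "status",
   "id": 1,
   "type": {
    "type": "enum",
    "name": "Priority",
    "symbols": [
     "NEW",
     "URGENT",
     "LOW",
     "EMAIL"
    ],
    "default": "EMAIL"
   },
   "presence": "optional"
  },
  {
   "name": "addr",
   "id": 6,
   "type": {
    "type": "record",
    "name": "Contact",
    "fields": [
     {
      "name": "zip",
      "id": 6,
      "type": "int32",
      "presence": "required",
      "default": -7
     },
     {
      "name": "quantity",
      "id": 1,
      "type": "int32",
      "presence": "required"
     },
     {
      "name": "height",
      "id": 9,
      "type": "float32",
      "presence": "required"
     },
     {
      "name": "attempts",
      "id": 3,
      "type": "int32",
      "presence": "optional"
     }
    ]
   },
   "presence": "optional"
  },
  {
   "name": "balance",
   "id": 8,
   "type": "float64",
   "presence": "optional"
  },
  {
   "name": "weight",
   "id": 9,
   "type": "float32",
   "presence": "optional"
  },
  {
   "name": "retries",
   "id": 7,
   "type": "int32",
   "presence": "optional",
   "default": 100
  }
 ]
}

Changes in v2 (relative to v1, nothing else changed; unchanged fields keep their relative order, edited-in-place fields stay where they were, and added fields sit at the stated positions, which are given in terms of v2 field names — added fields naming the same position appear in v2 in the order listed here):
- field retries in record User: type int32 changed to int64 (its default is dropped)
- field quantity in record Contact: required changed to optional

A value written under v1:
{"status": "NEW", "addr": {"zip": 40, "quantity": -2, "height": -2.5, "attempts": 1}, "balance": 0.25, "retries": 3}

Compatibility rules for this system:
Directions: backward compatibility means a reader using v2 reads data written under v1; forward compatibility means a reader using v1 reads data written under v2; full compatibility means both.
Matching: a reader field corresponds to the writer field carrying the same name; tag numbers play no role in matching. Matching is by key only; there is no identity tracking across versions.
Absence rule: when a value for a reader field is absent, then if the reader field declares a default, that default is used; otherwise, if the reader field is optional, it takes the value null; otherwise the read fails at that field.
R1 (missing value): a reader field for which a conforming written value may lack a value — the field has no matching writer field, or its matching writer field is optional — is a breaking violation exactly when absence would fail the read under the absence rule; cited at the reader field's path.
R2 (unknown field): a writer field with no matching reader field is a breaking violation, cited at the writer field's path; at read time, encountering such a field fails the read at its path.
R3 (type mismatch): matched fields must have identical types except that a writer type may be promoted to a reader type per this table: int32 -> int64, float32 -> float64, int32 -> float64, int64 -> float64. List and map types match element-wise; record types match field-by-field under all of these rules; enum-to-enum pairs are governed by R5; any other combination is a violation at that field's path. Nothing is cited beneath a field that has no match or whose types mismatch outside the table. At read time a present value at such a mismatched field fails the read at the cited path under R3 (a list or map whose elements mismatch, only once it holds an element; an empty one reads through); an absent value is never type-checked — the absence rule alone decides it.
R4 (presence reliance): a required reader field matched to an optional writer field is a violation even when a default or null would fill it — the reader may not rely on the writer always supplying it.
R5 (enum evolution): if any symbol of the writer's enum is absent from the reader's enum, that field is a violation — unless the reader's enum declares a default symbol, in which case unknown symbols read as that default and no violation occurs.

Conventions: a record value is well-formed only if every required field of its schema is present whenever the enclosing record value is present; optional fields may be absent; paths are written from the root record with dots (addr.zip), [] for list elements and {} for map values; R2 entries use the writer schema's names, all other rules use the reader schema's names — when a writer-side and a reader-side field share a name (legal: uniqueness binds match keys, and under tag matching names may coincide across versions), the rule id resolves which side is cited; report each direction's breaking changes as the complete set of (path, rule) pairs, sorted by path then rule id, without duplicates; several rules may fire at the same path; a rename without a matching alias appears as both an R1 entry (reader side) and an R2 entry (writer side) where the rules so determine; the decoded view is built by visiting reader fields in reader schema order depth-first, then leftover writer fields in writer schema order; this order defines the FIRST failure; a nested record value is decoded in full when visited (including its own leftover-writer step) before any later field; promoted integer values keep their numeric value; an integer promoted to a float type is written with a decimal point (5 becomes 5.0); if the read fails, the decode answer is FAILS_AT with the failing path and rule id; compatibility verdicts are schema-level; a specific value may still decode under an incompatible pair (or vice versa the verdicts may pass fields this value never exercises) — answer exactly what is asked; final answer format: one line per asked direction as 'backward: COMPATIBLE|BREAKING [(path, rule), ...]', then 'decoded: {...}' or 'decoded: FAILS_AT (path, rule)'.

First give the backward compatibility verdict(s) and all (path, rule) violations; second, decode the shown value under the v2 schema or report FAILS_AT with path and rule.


backward: COMPATIBLE []; decoded: {"status": "NEW", "addr": {"zip": 40, "quantity": -2, "height": -2.5, "attempts": 1}, "balance": 0.25, "weight": null, "retries": 3}

arrows below run writer -> reader for User
backward analysis of User with v2 as reader and v1 as writer:
  status: Priority -> Priority, writer optional; from status
  addr: Contact -> Contact, writer optional; from addr
  balance: float64 -> float64, writer optional; from balance
  weight: float32 -> float32, writer optional; from weight
  retries: int32 -> int64, writer optional; from retries
  addr.zip: int32 -> int32, writer required; from addr.zip
  addr.quantity: int32 -> int32, writer required; from addr.quantity
  addr.height: float32 -> float32, writer required; from addr.height
  addr.attempts: int32 -> int32, writer optional; from addr.attempts
  => backward verdict for User: COMPATIBLE, no violations
decode walk for User under reader schema v2:
  status := "NEW"
  addr.zip := 40
  addr.quantity := -2
  addr.height := -2.5
  addr.attempts := 1
  balance := 0.25
  weight := null (absent, optional -> null)
  retries := 3 (int32 -> int64)
  => decoded: {"status": "NEW", "addr": {"zip": 40, "quantity": -2, "height": -2.5, "attempts": 1}, "balance": 0.25, "weight": null, "retries": 3}
checking off the User differences that do not matter here:
  field retries in record User: type int32 changed to int64 (its default is dropped) -> fires only in the forward direction of User, which is not asked here
  field quantity in record Contact: required changed to optional -> fires only in the forward direction of User, which is not asked here


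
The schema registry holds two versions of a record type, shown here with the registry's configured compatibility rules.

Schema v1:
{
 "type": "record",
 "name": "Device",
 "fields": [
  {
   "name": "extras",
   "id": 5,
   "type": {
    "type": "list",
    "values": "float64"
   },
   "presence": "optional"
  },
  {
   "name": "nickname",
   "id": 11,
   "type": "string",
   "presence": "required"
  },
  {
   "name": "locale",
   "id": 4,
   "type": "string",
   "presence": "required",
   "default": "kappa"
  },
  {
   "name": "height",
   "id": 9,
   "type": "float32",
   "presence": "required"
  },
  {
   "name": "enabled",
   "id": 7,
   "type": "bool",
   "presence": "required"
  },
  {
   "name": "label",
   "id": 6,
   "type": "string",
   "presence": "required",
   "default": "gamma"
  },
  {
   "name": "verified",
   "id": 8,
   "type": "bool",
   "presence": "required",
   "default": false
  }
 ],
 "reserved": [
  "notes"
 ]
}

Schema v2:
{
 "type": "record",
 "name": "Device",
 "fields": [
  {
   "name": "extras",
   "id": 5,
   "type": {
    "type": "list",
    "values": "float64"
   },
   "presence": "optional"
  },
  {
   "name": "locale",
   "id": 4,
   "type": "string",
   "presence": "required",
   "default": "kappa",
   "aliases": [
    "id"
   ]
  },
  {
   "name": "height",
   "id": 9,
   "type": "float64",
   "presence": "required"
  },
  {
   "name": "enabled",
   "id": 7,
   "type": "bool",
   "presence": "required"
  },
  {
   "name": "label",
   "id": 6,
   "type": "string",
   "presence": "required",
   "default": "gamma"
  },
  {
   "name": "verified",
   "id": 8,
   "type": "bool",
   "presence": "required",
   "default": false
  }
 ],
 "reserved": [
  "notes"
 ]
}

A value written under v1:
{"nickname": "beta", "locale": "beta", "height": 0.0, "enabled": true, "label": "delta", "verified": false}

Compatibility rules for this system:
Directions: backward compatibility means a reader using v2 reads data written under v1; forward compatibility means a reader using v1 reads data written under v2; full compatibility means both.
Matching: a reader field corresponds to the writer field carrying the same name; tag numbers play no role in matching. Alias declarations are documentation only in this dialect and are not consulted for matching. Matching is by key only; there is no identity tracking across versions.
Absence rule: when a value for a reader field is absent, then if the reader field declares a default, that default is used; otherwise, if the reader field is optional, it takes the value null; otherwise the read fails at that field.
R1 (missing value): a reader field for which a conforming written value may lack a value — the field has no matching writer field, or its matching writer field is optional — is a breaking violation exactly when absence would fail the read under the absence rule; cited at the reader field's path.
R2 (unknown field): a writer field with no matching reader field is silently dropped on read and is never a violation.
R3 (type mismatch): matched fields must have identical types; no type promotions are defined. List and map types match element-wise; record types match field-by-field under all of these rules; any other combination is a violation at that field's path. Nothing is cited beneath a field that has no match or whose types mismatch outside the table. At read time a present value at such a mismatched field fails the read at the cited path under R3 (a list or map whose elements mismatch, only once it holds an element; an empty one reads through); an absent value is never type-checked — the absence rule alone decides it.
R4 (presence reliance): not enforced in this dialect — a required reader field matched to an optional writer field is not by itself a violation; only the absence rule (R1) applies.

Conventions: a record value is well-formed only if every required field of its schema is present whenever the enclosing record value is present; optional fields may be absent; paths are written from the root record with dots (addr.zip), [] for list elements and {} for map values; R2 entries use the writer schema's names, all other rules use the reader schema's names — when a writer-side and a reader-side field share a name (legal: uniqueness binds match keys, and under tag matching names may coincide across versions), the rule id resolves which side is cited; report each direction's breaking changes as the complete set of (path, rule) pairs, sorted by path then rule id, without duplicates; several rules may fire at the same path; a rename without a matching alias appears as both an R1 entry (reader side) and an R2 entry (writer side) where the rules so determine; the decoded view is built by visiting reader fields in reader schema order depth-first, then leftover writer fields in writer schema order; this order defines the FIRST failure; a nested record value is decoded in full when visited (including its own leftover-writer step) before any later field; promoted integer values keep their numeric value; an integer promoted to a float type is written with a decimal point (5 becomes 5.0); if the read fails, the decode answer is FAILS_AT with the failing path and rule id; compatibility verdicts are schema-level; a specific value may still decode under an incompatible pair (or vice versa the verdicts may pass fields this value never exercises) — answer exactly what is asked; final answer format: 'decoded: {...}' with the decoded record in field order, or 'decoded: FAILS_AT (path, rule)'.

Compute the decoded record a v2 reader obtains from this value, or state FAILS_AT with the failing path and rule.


each type pair in Device: writer, then reader
decode (reader v2):
  extras := null (not supplied -> null)
  locale := "beta"
  read fails at height under R3
  => FAILS_AT (height, R3)
diffs on Device not affecting the asked answer:
  removed field nickname from record Device -> changes Device's schema-level verdicts only — the decode of this value is the same

decoded: FAILS_AT (height, R3)
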